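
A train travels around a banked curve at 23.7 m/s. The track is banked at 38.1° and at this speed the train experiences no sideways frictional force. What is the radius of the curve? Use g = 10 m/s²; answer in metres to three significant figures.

Frictionless banking: tanθ = v²/(rg), so r = v²/(g tanθ).
r = (23.7)²/(10.0 × tan 38.1°) = 561.7/(10.0 × 0.7841) = 561.7/7.841 = 71.63 m.

71.6 m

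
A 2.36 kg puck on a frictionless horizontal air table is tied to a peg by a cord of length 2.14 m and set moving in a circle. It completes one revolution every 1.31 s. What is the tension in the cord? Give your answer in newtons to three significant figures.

116 N

v = 2πr/T = 2π × 2.14/1.31 = 10.26 m/s.
The tension is the only horizontal force, so it supplies the full centripetal force: T = m v²/r = 2.36 × (10.26)²/2.14 = 2.36 × 105.4/2.14 = 116.2 N.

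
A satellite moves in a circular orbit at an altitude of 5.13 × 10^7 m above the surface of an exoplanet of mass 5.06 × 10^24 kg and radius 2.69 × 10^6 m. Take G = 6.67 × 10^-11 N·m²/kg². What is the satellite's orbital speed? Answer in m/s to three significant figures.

2500 m/s

Orbital radius r = R + h = 2.69 × 10^6 + 5.13 × 10^7 = 5.399 × 10^7 m.
Gravity supplies the centripetal force: G M m / r² = m v² / r, so v = √(GM/r).
v = √(6.67 × 10^-11 × 5.06 × 10^24 / 5.399 × 10^7) = √(6.251 × 10^6) = 2500 m/s.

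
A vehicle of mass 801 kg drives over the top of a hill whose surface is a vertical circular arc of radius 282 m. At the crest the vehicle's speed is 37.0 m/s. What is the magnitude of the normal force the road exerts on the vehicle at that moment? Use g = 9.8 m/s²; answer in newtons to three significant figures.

At the crest the centripetal acceleration points downward (toward the centre of the arc), so mg − N = mv²/r.
N = m(g − v²/r) = 801 × (9.8 − (37.0)²/282) = 801 × (9.8 − 4.855) = 801 × 4.945 = 3961 N.

3960 N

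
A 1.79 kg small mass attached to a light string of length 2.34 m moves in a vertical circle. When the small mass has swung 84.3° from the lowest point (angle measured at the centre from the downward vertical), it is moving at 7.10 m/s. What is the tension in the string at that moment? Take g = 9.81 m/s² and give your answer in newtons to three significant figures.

40.3 N

Take the radial direction toward the centre of the circle as positive. The component of the weight along the string toward the centre is −mg cos φ (φ measured from the bottom), so Newton's second law along the string gives T − mg cos φ = m v²/r.
cos 84.3° = 0.09932, so T = m(v²/r + g cos φ) = 1.79 × ((7.10)²/2.34 + 9.81 × 0.09932) = 1.79 × (21.54 + (0.9743)) = 1.79 × 22.52 = 40.31 N.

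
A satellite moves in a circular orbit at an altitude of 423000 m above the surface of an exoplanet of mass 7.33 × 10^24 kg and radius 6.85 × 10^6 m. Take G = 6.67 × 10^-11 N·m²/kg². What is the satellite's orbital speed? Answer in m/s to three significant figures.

8200 m/s

Orbital radius r = R + h = 6.85 × 10^6 + 423000 = 7.273 × 10^6 m.
Gravity supplies the centripetal force: G M m / r² = m v² / r, so v = √(GM/r).
v = √(6.67 × 10^-11 × 7.33 × 10^24 / 7.273 × 10^6) = √(6.722 × 10^7) = 8199 m/s.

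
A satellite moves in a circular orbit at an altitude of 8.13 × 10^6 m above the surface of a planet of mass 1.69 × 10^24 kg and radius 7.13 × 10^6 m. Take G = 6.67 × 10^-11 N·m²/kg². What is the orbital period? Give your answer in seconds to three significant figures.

r = R + h = 7.13 × 10^6 + 8.13 × 10^6 = 1.526 × 10^7 m. Gravity provides the centripetal force: G M m / r² = m v² / r ⇒ v = √(GM/r) = 2718 m/s.
T = 2πr/v = 2π × 1.526 × 10^7 / 2718 = 35280 s.

35300 s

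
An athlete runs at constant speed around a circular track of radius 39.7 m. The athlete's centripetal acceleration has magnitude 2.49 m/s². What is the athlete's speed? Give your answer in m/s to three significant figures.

9.94 m/s

a_c = v²/r ⇒ v = √(a_c · r) = √(2.49 × 39.7) = √98.85 = 9.942 m/s.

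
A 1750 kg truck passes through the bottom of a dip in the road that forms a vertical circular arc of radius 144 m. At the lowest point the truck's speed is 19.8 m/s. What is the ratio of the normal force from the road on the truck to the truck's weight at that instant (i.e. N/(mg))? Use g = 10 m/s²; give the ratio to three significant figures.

1.27

At the bottom, N − mg = mv²/r, so N = m(v²/r + g) and N/(mg) = v²/(rg) + 1 = (19.8)²/(144 × 10.0) + 1 = 0.2722 + 1 = 1.272.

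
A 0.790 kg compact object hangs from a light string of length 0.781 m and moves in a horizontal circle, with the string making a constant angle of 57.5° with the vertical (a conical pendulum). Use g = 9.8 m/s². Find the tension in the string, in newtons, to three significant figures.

Vertically the bob has no acceleration, so T cosθ = mg.
T = mg/cosθ = 0.790 × 9.8 / cos 57.5° = 7.742/0.5373 = 14.41 N.

14.4 N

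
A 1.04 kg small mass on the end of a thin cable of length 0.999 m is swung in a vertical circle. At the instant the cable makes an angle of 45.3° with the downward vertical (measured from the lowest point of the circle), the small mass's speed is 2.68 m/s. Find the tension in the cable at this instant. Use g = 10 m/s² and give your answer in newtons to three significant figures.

14.8 N

Take the radial direction toward the centre of the circle as positive. The component of the weight along the string toward the centre is −mg cos φ (φ measured from the bottom), so Newton's second law along the string gives T − mg cos φ = m v²/r.
cos 45.3° = 0.7034, so T = m(v²/r + g cos φ) = 1.04 × ((2.68)²/0.999 + 10.0 × 0.7034) = 1.04 × (7.190 + (7.034)) = 1.04 × 14.22 = 14.79 N.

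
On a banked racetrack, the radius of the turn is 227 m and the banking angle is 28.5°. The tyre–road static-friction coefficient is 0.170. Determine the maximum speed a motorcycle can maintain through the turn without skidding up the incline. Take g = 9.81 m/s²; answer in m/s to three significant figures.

At the maximum speed, friction acts down the slope at its limiting value f = μN. Radially (horizontal, toward centre): N sinθ + μN cosθ = mv²/r. Vertically: N cosθ − μN sinθ = mg.
Dividing: v² = r g (sinθ + μcosθ)/(cosθ − μsinθ).
sinθ + μcosθ = 0.4772 + 0.170×0.8788 = 0.6266; cosθ − μsinθ = 0.8788 − 0.170×0.4772 = 0.7977.
v² = 227 × 9.81 × 0.6266/0.7977 = 1749 m²/s², so v = 41.82 m/s.

41.8 m/s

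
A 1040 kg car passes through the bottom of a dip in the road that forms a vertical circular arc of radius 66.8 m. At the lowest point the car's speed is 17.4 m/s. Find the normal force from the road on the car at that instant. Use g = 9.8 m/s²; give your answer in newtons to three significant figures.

14900 N

At the lowest point, N points up (toward the centre) and the weight mg points down (away from the centre), so the net inward force is N − mg = mv²/r.
N = m(v²/r + g) = 1040 × ((17.4)²/66.8 + 9.8) = 1040 × (4.532 + 9.8) = 1040 × 14.33 = 14910 N.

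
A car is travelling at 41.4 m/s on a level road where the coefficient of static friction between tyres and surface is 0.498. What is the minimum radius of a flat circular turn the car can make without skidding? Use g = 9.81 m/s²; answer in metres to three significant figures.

At the limit, μ_s m g = m v²/r, so r_min = v²/(μ_s g) = (41.4)²/(0.498 × 9.81) = 1714/4.885 = 350.8 m.

351 m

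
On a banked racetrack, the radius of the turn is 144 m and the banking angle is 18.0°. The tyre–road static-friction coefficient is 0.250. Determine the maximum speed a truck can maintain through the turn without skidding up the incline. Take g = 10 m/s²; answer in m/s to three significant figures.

30.0 m/s

At the maximum speed, friction acts down the slope at its limiting value f = μN. Radially (horizontal, toward centre): N sinθ + μN cosθ = mv²/r. Vertically: N cosθ − μN sinθ = mg.
Dividing: v² = r g (sinθ + μcosθ)/(cosθ − μsinθ).
sinθ + μcosθ = 0.3090 + 0.250×0.9511 = 0.5468; cosθ − μsinθ = 0.9511 − 0.250×0.3090 = 0.8738.
v² = 144 × 10.0 × 0.5468/0.8738 = 901.1 m²/s², so v = 30.02 m/s.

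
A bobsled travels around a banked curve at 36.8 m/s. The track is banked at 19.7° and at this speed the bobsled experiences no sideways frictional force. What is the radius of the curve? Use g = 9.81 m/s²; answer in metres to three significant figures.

Frictionless banking: tanθ = v²/(rg), so r = v²/(g tanθ).
r = (36.8)²/(9.81 × tan 19.7°) = 1354/(9.81 × 0.3581) = 1354/3.512 = 385.6 m.

386 m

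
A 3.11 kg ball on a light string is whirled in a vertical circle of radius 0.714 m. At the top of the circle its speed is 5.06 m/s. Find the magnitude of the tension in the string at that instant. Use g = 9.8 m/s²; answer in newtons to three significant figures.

At the top, both T and the weight mg point inward (toward the centre), so T + mg = mv²/r.
T = m(v²/r − g) = 3.11 × ((5.06)²/0.714 − 9.8) = 3.11 × (35.86 − 9.8) = 3.11 × 26.06 = 81.04 N.

81.0 N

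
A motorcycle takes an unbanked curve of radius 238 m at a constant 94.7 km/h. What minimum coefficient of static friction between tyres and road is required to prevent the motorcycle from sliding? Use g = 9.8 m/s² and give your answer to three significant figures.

v = 94.7/3.6 = 26.31 m/s.
Friction provides the centripetal force: μ_s m g = m v²/r, so μ_s = v²/(g r) = (26.31)²/(9.8 × 238) = 692.0/2332 = 0.2967.

0.297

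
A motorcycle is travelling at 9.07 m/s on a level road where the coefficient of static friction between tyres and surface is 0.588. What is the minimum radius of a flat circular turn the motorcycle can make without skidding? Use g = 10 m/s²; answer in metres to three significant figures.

14.0 m

At the limit, μ_s m g = m v²/r, so r_min = v²/(μ_s g) = (9.07)²/(0.588 × 10.0) = 82.26/5.880 = 13.99 m.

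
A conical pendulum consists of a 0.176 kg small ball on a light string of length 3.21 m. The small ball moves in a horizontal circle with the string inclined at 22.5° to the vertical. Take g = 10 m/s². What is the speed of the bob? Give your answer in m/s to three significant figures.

2.26 m/s

The radius of the circle is r = L sinθ = 3.21 × sin 22.5° = 1.228 m.
Horizontally T sinθ = mv²/r and vertically T cosθ = mg, so tanθ = v²/(rg).
v = √(r g tanθ) = √(1.228 × 10.0 × 0.4142) = √5.088 = 2.256 m/s.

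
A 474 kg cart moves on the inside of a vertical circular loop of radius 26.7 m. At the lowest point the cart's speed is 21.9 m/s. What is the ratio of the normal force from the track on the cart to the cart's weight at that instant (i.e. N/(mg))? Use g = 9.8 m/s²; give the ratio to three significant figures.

At the bottom, N − mg = mv²/r, so N = m(v²/r + g) and N/(mg) = v²/(rg) + 1 = (21.9)²/(26.7 × 9.8) + 1 = 1.833 + 1 = 2.833.

2.83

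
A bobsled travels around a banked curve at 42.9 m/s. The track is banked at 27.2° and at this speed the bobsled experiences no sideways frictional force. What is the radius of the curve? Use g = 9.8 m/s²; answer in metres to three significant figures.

Frictionless banking: tanθ = v²/(rg), so r = v²/(g tanθ).
r = (42.9)²/(9.8 × tan 27.2°) = 1840/(9.8 × 0.5139) = 1840/5.037 = 365.4 m.

365 m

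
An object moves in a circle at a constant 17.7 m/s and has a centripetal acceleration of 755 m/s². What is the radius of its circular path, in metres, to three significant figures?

a_c = v²/r ⇒ r = v²/a_c = (17.7)²/755 = 313.3/755 = 0.4150 m.

0.415 m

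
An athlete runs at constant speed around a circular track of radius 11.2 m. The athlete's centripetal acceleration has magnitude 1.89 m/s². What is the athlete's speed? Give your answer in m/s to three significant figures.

a_c = v²/r ⇒ v = √(a_c · r) = √(1.89 × 11.2) = √21.17 = 4.601 m/s.

4.60 m/s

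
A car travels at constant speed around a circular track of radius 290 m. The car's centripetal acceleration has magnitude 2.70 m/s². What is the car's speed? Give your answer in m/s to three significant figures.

28.0 m/s

a_c = v²/r ⇒ v = √(a_c · r) = √(2.70 × 290) = √783.0 = 27.98 m/s.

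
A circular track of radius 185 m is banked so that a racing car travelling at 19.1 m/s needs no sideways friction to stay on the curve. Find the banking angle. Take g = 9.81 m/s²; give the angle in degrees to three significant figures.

11.4°

With no friction, the horizontal component of the normal force provides the centripetal force: N sinθ = mv²/r, while N cosθ = mg vertically.
Dividing: tanθ = v²/(r g) = (19.1)²/(185 × 9.81) = 364.8/1815 = 0.2010.
θ = arctan(0.2010) = 11.37°.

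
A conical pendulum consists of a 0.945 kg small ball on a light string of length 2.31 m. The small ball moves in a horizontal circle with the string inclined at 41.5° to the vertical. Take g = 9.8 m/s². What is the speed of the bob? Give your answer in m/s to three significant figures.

3.64 m/s

The radius of the circle is r = L sinθ = 2.31 × sin 41.5° = 1.531 m.
Horizontally T sinθ = mv²/r and vertically T cosθ = mg, so tanθ = v²/(rg).
v = √(r g tanθ) = √(1.531 × 9.8 × 0.8847) = √13.27 = 3.643 m/s.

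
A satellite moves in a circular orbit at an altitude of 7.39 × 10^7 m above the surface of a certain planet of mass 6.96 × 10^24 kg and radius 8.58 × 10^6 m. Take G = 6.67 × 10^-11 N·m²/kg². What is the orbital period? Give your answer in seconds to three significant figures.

r = R + h = 8.58 × 10^6 + 7.39 × 10^7 = 8.248 × 10^7 m. Gravity provides the centripetal force: G M m / r² = m v² / r ⇒ v = √(GM/r) = 2372 m/s.
T = 2πr/v = 2π × 8.248 × 10^7 / 2372 = 218400 s.

218000 s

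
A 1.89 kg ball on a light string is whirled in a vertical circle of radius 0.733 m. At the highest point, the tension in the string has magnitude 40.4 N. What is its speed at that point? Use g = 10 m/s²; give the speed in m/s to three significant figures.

At the top, T + mg = mv²/r, so v = √(r(T/m + g)) = √(0.733 × (40.4/1.89 + 10.0)) = √(0.733 × 31.38) = √23.00 = 4.796 m/s.

4.80 m/s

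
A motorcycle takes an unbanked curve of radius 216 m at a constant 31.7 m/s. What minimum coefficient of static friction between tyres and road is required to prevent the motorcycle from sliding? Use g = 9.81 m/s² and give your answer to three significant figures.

0.474

Friction provides the centripetal force: μ_s m g = m v²/r, so μ_s = v²/(g r) = (31.70)²/(9.81 × 216) = 1005/2119 = 0.4742.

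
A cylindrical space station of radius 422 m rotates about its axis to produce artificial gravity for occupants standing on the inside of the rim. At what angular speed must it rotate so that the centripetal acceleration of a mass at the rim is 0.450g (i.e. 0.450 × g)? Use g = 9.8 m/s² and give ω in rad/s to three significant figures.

Centripetal acceleration a_c = ω²r. Setting ω²r = 0.450g:
ω = √(0.450g / r) = √(0.450 × 9.8 / 422) = √0.01045 = 0.1022 rad/s.

0.102 rad/s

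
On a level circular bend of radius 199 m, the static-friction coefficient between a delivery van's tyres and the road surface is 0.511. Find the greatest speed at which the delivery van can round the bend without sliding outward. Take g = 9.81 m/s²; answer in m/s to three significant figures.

On a flat curve, static friction is the only horizontal force, so it must supply the full centripetal force: μ_s m g = m v²/r.
Mass cancels: v_max = √(μ_s g r) = √(0.511 × 9.81 × 199) = √997.6 = 31.58 m/s.

31.6 m/s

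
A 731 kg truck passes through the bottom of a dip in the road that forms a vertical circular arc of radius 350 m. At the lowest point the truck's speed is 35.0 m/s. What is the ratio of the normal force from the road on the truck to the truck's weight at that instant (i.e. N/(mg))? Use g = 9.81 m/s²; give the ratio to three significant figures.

1.36

At the bottom, N − mg = mv²/r, so N = m(v²/r + g) and N/(mg) = v²/(rg) + 1 = (35.0)²/(350 × 9.81) + 1 = 0.3568 + 1 = 1.357.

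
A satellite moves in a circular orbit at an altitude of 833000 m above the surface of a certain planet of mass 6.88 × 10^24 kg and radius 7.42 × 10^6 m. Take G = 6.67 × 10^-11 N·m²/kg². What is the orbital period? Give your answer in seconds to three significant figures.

6950 s

r = R + h = 7.42 × 10^6 + 833000 = 8.253 × 10^6 m. Gravity provides the centripetal force: G M m / r² = m v² / r ⇒ v = √(GM/r) = 7457 m/s.
T = 2πr/v = 2π × 8.253 × 10^6 / 7457 = 6954 s.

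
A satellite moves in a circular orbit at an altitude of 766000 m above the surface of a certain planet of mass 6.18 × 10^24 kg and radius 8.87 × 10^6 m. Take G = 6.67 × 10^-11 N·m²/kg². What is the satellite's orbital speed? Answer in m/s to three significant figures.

Orbital radius r = R + h = 8.87 × 10^6 + 766000 = 9.636 × 10^6 m.
Gravity supplies the centripetal force: G M m / r² = m v² / r, so v = √(GM/r).
v = √(6.67 × 10^-11 × 6.18 × 10^24 / 9.636 × 10^6) = √(4.278 × 10^7) = 6540 m/s.

6540 m/s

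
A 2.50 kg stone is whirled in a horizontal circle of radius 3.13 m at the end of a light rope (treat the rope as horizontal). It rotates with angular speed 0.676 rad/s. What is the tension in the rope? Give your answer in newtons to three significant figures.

3.58 N

v = ωr = 0.676 × 3.13 = 2.116 m/s.
The tension is the only horizontal force, so it supplies the full centripetal force: T = m v²/r = 2.50 × (2.116)²/3.13 = 2.50 × 4.477/3.13 = 3.576 N.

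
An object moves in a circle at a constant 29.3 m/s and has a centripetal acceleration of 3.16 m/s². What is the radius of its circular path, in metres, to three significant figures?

a_c = v²/r ⇒ r = v²/a_c = (29.3)²/3.16 = 858.5/3.16 = 271.7 m.

272 m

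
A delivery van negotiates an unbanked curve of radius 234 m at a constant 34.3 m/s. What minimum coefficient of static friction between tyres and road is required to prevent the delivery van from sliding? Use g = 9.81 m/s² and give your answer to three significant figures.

Friction provides the centripetal force: μ_s m g = m v²/r, so μ_s = v²/(g r) = (34.30)²/(9.81 × 234) = 1176/2296 = 0.5125.

0.513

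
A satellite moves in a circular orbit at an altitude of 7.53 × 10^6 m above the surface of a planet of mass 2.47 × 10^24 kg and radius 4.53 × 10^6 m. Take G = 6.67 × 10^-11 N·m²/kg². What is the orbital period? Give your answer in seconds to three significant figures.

r = R + h = 4.53 × 10^6 + 7.53 × 10^6 = 1.206 × 10^7 m. Gravity provides the centripetal force: G M m / r² = m v² / r ⇒ v = √(GM/r) = 3696 m/s.
T = 2πr/v = 2π × 1.206 × 10^7 / 3696 = 20500 s.

20500 s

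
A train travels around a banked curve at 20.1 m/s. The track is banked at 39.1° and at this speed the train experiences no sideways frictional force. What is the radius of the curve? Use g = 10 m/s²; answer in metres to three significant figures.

Frictionless banking: tanθ = v²/(rg), so r = v²/(g tanθ).
r = (20.1)²/(10.0 × tan 39.1°) = 404.0/(10.0 × 0.8127) = 404.0/8.127 = 49.71 m.

49.7 m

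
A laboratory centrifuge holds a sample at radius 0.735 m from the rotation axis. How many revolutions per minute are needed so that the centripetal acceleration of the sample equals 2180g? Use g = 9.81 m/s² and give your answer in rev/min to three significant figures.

1630 rev/min

Require ω²r = 2180g, so ω = √(2180 × 9.81/0.735) = 170.6 rad/s.
In rev/min: ω × 60/(2π) = 170.6 × 60/(2π) = 1629 rev/min.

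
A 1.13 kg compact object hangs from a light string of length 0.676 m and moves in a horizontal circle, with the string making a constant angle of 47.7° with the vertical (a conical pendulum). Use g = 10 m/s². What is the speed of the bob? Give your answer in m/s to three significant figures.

2.34 m/s

The radius of the circle is r = L sinθ = 0.676 × sin 47.7° = 0.5000 m.
Horizontally T sinθ = mv²/r and vertically T cosθ = mg, so tanθ = v²/(rg).
v = √(r g tanθ) = √(0.5000 × 10.0 × 1.099) = √5.495 = 2.344 m/s.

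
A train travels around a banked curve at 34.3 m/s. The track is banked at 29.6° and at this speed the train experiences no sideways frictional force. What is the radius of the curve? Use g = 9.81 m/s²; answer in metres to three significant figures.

Frictionless banking: tanθ = v²/(rg), so r = v²/(g tanθ).
r = (34.3)²/(9.81 × tan 29.6°) = 1176/(9.81 × 0.5681) = 1176/5.573 = 211.1 m.

211 m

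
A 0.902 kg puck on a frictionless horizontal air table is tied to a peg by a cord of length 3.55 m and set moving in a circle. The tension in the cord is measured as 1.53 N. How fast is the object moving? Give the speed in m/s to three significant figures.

T = m v²/r ⇒ v = √(T r / m) = √(1.53 × 3.55 / 0.902) = √6.022 = 2.454 m/s.

2.45 m/s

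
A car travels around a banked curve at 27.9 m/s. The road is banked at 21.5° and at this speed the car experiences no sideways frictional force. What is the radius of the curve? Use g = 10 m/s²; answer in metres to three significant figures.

Frictionless banking: tanθ = v²/(rg), so r = v²/(g tanθ).
r = (27.9)²/(10.0 × tan 21.5°) = 778.4/(10.0 × 0.3939) = 778.4/3.939 = 197.6 m.

198 m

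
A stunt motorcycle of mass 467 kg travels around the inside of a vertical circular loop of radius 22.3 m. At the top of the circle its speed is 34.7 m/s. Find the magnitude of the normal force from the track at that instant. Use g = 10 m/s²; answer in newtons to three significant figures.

20500 N

At the top, both N and the weight mg point inward (toward the centre), so N + mg = mv²/r.
N = m(v²/r − g) = 467 × ((34.7)²/22.3 − 10.0) = 467 × (54.00 − 10.0) = 467 × 44.00 = 20550 N.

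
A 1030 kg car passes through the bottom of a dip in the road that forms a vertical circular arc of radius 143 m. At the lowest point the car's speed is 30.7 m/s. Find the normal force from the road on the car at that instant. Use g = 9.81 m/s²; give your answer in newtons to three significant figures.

16900 N

At the lowest point, N points up (toward the centre) and the weight mg points down (away from the centre), so the net inward force is N − mg = mv²/r.
N = m(v²/r + g) = 1030 × ((30.7)²/143 + 9.81) = 1030 × (6.591 + 9.81) = 1030 × 16.40 = 16890 N.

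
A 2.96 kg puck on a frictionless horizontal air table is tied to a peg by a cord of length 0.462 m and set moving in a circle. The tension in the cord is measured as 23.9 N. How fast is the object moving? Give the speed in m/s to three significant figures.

T = m v²/r ⇒ v = √(T r / m) = √(23.9 × 0.462 / 2.96) = √3.730 = 1.931 m/s.

1.93 m/s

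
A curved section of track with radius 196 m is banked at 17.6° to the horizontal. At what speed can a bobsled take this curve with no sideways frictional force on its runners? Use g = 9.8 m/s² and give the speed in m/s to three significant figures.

24.7 m/s

On a frictionless banked curve, N sinθ = mv²/r and N cosθ = mg, so tanθ = v²/(rg).
v = √(r g tanθ) = √(196 × 9.8 × tan 17.6°) = √(196 × 9.8 × 0.3172) = √609.3 = 24.68 m/s.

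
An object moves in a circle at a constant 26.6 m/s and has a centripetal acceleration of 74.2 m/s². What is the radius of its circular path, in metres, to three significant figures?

9.54 m

a_c = v²/r ⇒ r = v²/a_c = (26.6)²/74.2 = 707.6/74.2 = 9.536 m.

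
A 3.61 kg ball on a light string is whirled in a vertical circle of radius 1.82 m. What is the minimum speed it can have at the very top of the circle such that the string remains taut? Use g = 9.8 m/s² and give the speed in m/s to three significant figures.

4.22 m/s

At the top, both weight mg and T point toward the centre: T + mg = mv²/r.
At minimum speed T → 0, so mg = mv_min²/r ⇒ v_min = √(g r) = √(9.8 × 1.82) = 4.223 m/s.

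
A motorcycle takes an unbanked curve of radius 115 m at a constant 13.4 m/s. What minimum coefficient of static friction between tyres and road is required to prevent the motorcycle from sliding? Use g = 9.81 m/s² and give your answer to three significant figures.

Friction provides the centripetal force: μ_s m g = m v²/r, so μ_s = v²/(g r) = (13.40)²/(9.81 × 115) = 179.6/1128 = 0.1592.

0.159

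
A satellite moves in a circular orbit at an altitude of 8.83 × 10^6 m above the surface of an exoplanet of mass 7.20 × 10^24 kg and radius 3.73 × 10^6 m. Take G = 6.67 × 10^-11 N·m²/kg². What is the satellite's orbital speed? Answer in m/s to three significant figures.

6180 m/s

Orbital radius r = R + h = 3.73 × 10^6 + 8.83 × 10^6 = 1.256 × 10^7 m.
Gravity supplies the centripetal force: G M m / r² = m v² / r, so v = √(GM/r).
v = √(6.67 × 10^-11 × 7.20 × 10^24 / 1.256 × 10^7) = √(3.824 × 10^7) = 6183 m/s.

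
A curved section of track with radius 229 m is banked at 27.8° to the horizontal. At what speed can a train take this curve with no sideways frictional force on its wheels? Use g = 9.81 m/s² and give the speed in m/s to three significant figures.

34.4 m/s

On a frictionless banked curve, N sinθ = mv²/r and N cosθ = mg, so tanθ = v²/(rg).
v = √(r g tanθ) = √(229 × 9.81 × tan 27.8°) = √(229 × 9.81 × 0.5272) = √1184 = 34.42 m/s.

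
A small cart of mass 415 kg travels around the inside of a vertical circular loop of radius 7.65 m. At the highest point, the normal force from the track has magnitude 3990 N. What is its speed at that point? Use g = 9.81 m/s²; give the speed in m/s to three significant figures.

12.2 m/s

At the top, N + mg = mv²/r, so v = √(r(N/m + g)) = √(7.65 × (3990/415 + 9.81)) = √(7.65 × 19.42) = √148.6 = 12.19 m/s.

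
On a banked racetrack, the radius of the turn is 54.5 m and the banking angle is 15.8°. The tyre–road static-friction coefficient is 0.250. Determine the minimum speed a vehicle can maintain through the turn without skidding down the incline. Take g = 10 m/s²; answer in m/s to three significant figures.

At the minimum speed, friction acts up the slope at its limiting value f = μN. Radially (horizontal, toward centre): N sinθ − μN cosθ = mv²/r. Vertically: N cosθ + μN sinθ = mg.
Dividing: v² = r g (sinθ − μcosθ)/(cosθ + μsinθ).
sinθ − μcosθ = 0.2723 − 0.250×0.9622 = 0.03173; cosθ + μsinθ = 0.9622 + 0.250×0.2723 = 1.030.
v² = 54.5 × 10.0 × 0.03173/1.030 = 16.78 m²/s², so v = 4.097 m/s.

4.10 m/s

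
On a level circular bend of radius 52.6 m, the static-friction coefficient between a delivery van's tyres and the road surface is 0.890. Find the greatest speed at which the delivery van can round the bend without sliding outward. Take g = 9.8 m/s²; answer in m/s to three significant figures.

Friction provides the centripetal force on a flat curve. At maximum speed it is at its limiting value: μ_s m g = m v²/r.
Mass cancels: v_max = √(μ_s g r) = √(0.890 × 9.8 × 52.6) = √458.8 = 21.42 m/s.

21.4 m/s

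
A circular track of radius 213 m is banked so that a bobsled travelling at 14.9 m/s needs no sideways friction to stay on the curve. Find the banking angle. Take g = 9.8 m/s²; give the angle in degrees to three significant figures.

With no friction, the horizontal component of the normal force provides the centripetal force: N sinθ = mv²/r, while N cosθ = mg vertically.
Dividing: tanθ = v²/(r g) = (14.9)²/(213 × 9.8) = 222.0/2087 = 0.1064.
θ = arctan(0.1064) = 6.071°.

6.07°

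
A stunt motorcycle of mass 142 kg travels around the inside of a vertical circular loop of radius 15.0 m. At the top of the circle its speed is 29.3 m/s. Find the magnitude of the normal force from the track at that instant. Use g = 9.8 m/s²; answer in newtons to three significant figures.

At the top, both N and the weight mg point inward (toward the centre), so N + mg = mv²/r.
N = m(v²/r − g) = 142 × ((29.3)²/15.0 − 9.8) = 142 × (57.23 − 9.8) = 142 × 47.43 = 6735 N.

6740 N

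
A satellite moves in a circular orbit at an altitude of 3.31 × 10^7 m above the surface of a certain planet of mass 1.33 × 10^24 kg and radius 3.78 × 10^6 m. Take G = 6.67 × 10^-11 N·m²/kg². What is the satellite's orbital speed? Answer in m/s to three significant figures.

Orbital radius r = R + h = 3.78 × 10^6 + 3.31 × 10^7 = 3.688 × 10^7 m.
Gravity supplies the centripetal force: G M m / r² = m v² / r, so v = √(GM/r).
v = √(6.67 × 10^-11 × 1.33 × 10^24 / 3.688 × 10^7) = √(2.405 × 10^6) = 1551 m/s.

1550 m/s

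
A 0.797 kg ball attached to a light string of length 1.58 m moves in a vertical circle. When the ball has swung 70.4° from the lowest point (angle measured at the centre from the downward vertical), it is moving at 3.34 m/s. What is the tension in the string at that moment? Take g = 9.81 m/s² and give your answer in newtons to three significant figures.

8.25 N

Take the radial direction toward the centre of the circle as positive. The component of the weight along the string toward the centre is −mg cos φ (φ measured from the bottom), so Newton's second law along the string gives T − mg cos φ = m v²/r.
cos 70.4° = 0.3355, so T = m(v²/r + g cos φ) = 0.797 × ((3.34)²/1.58 + 9.81 × 0.3355) = 0.797 × (7.061 + (3.291)) = 0.797 × 10.35 = 8.250 N.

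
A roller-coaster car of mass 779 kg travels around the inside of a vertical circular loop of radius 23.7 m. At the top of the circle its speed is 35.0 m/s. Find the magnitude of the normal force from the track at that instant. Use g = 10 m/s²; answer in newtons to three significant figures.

At the top, both N and the weight mg point inward (toward the centre), so N + mg = mv²/r.
N = m(v²/r − g) = 779 × ((35.0)²/23.7 − 10.0) = 779 × (51.69 − 10.0) = 779 × 41.69 = 32470 N.

32500 N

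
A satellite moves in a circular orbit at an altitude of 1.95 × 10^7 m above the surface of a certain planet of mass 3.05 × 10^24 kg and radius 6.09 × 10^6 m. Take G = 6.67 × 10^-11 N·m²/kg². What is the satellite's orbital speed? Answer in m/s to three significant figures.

2820 m/s

Orbital radius r = R + h = 6.09 × 10^6 + 1.95 × 10^7 = 2.559 × 10^7 m.
Gravity supplies the centripetal force: G M m / r² = m v² / r, so v = √(GM/r).
v = √(6.67 × 10^-11 × 3.05 × 10^24 / 2.559 × 10^7) = √(7.950 × 10^6) = 2820 m/s.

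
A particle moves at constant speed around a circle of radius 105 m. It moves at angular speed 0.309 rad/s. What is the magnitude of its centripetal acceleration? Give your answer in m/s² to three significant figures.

v = ωr = 0.309 × 105 = 32.44 m/s.
a_c = v²/r = (32.44)²/105 = 1053/105 = 10.03 m/s².

10.0 m/s²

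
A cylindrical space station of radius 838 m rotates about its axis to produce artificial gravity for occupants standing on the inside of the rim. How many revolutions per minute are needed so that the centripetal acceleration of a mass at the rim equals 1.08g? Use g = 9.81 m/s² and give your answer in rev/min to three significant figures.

Require ω²r = 1.08g, so ω = √(1.08 × 9.81/838) = 0.1124 rad/s.
In rev/min: ω × 60/(2π) = 0.1124 × 60/(2π) = 1.074 rev/min.

1.07 rev/min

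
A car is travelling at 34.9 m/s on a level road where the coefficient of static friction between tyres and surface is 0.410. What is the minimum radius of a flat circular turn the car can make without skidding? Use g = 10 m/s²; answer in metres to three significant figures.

At the limit, μ_s m g = m v²/r, so r_min = v²/(μ_s g) = (34.9)²/(0.410 × 10.0) = 1218/4.100 = 297.1 m.

297 m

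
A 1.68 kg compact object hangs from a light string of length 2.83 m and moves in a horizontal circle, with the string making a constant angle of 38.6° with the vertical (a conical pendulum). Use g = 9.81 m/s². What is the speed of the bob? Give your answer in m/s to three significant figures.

The radius of the circle is r = L sinθ = 2.83 × sin 38.6° = 1.766 m.
Horizontally T sinθ = mv²/r and vertically T cosθ = mg, so tanθ = v²/(rg).
v = √(r g tanθ) = √(1.766 × 9.81 × 0.7983) = √13.83 = 3.718 m/s.

3.72 m/s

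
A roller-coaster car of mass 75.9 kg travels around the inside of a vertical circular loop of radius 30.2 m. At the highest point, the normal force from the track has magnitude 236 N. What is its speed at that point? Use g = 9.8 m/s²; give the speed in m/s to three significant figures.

19.7 m/s

At the top, N + mg = mv²/r, so v = √(r(N/m + g)) = √(30.2 × (236/75.9 + 9.8)) = √(30.2 × 12.91) = √389.9 = 19.74 m/s.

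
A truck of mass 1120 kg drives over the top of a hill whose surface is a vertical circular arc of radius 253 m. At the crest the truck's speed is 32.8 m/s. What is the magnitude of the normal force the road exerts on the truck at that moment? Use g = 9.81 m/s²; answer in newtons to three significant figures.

At the crest the centripetal acceleration points downward (toward the centre of the arc), so mg − N = mv²/r.
N = m(g − v²/r) = 1120 × (9.81 − (32.8)²/253) = 1120 × (9.81 − 4.252) = 1120 × 5.558 = 6225 N.

6220 N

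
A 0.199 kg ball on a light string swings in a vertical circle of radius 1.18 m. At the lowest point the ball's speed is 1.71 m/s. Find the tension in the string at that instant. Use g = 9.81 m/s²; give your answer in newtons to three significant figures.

2.45 N

At the lowest point, T points up (toward the centre) and the weight mg points down (away from the centre), so the net inward force is T − mg = mv²/r.
T = m(v²/r + g) = 0.199 × ((1.71)²/1.18 + 9.81) = 0.199 × (2.478 + 9.81) = 0.199 × 12.29 = 2.445 N.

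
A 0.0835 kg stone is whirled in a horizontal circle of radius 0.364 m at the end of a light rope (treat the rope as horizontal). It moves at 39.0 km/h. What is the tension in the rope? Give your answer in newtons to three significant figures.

v = 39.0 km/h = 39.0/3.6 = 10.83 m/s.
The tension is the only horizontal force, so it supplies the full centripetal force: T = m v²/r = 0.0835 × (10.83)²/0.364 = 0.0835 × 117.4/0.364 = 26.92 N.

26.9 N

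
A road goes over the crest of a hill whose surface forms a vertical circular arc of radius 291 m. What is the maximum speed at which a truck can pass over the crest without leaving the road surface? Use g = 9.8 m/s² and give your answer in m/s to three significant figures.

53.4 m/s

At the crest the centre of the circle is below the truck, so the net downward (centripetal) force is mg − N = mv²/r.
The truck leaves the road when N → 0, giving v_max = √(g r) = √(9.8 × 291) = 53.40 m/s.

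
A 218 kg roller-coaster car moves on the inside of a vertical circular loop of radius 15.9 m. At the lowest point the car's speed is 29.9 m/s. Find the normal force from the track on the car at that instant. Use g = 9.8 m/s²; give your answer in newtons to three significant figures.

At the lowest point, N points up (toward the centre) and the weight mg points down (away from the centre), so the net inward force is N − mg = mv²/r.
N = m(v²/r + g) = 218 × ((29.9)²/15.9 + 9.8) = 218 × (56.23 + 9.8) = 218 × 66.03 = 14390 N.

14400 N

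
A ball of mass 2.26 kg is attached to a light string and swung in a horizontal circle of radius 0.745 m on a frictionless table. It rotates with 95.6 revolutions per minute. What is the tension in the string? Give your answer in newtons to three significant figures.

ω = 95.6 rev/min × 2π/60 = 10.01 rad/s, so v = ωr = 10.01 × 0.745 = 7.458 m/s.
The tension is the only horizontal force, so it supplies the full centripetal force: T = m v²/r = 2.26 × (7.458)²/0.745 = 2.26 × 55.63/0.745 = 168.7 N.

169 N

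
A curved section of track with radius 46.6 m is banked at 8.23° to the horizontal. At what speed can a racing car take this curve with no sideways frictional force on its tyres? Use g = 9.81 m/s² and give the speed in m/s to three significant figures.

8.13 m/s

On a frictionless banked curve, N sinθ = mv²/r and N cosθ = mg, so tanθ = v²/(rg).
v = √(r g tanθ) = √(46.6 × 9.81 × tan 8.23°) = √(46.6 × 9.81 × 0.1446) = √66.12 = 8.131 m/s.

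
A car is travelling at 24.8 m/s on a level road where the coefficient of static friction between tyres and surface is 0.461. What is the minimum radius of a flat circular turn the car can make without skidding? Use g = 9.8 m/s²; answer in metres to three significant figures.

At the limit, μ_s m g = m v²/r, so r_min = v²/(μ_s g) = (24.8)²/(0.461 × 9.8) = 615.0/4.518 = 136.1 m.

136 m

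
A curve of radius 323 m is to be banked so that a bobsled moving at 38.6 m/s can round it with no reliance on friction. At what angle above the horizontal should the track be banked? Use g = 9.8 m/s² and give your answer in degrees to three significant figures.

With no friction, the horizontal component of the normal force provides the centripetal force: N sinθ = mv²/r, while N cosθ = mg vertically.
Dividing: tanθ = v²/(r g) = (38.6)²/(323 × 9.8) = 1490/3165 = 0.4707.
θ = arctan(0.4707) = 25.21°.

25.2°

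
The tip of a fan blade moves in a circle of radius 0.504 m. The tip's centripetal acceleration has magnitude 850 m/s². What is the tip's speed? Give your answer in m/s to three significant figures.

a_c = v²/r ⇒ v = √(a_c · r) = √(850 × 0.504) = √428.4 = 20.70 m/s.

20.7 m/s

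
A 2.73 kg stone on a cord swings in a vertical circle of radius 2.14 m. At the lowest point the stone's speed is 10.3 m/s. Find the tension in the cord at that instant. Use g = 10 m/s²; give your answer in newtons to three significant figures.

163 N

At the lowest point, T points up (toward the centre) and the weight mg points down (away from the centre), so the net inward force is T − mg = mv²/r.
T = m(v²/r + g) = 2.73 × ((10.3)²/2.14 + 10.0) = 2.73 × (49.57 + 10.0) = 2.73 × 59.57 = 162.6 N.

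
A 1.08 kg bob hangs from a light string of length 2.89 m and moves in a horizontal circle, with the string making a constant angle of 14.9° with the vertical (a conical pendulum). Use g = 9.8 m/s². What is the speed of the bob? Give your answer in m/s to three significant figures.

1.39 m/s

The radius of the circle is r = L sinθ = 2.89 × sin 14.9° = 0.7431 m.
Horizontally T sinθ = mv²/r and vertically T cosθ = mg, so tanθ = v²/(rg).
v = √(r g tanθ) = √(0.7431 × 9.8 × 0.2661) = √1.938 = 1.392 m/s.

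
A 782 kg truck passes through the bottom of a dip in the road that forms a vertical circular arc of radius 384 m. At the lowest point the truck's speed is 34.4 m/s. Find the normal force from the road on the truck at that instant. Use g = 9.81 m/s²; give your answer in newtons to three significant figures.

10100 N

At the lowest point, N points up (toward the centre) and the weight mg points down (away from the centre), so the net inward force is N − mg = mv²/r.
N = m(v²/r + g) = 782 × ((34.4)²/384 + 9.81) = 782 × (3.082 + 9.81) = 782 × 12.89 = 10080 N.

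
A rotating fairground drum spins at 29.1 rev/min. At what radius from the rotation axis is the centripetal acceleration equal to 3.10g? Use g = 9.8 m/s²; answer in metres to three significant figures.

ω = 29.1 rev/min × 2π/60 = 3.047 rad/s.
a_c = ω²r = 3.10g ⇒ r = 3.10 × 9.8 / (3.047)² = 30.38/9.286 = 3.271 m.

3.27 m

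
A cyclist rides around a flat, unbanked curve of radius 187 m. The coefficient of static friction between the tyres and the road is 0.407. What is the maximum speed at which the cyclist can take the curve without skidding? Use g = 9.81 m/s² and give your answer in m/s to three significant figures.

Friction provides the centripetal force on a flat curve. At maximum speed it is at its limiting value: μ_s m g = m v²/r.
Mass cancels: v_max = √(μ_s g r) = √(0.407 × 9.81 × 187) = √746.6 = 27.32 m/s.

27.3 m/s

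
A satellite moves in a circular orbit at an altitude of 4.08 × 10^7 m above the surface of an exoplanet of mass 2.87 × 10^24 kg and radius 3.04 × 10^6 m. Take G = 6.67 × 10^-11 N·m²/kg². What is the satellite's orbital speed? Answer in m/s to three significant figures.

Orbital radius r = R + h = 3.04 × 10^6 + 4.08 × 10^7 = 4.384 × 10^7 m.
Gravity supplies the centripetal force: G M m / r² = m v² / r, so v = √(GM/r).
v = √(6.67 × 10^-11 × 2.87 × 10^24 / 4.384 × 10^7) = √(4.367 × 10^6) = 2090 m/s.

2090 m/s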